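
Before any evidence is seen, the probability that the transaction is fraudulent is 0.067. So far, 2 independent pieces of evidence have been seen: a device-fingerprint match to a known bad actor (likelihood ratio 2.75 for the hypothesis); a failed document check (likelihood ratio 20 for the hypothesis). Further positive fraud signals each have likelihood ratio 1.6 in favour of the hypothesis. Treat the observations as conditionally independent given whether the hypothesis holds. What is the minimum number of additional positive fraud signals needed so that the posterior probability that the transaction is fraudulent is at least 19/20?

Prior odds = 0.067/0.933 = 67/933.
Combined Bayes factor of the evidence already in hand = 2.75 × 20 = 55.
Odds after that evidence = (67/933) × 55 = 3685/933.
Target odds = 0.95/0.05 = 19.
Need 1.6ⁿ ≥ 19 ÷ (3685/933) = 17727/3685.
1.6³ = 4.096 falls short of 17727/3685 but 1.6⁴ = 6.5536 reaches it, so n = 4.

4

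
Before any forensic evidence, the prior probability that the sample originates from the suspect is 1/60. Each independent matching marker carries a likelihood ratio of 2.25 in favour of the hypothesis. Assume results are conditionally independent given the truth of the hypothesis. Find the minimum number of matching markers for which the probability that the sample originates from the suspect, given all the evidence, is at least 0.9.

8

Prior odds: (1/60) ÷ (59/60) = 1/59.
Likelihood ratio per matching marker = 2.25.
Target odds: 0.9 ÷ 0.1 = 9.
Require 2.25ⁿ ≥ 9 ÷ (1/59) = 531.
2.25⁷ = 4782969/16384 falls short of 531 but 2.25⁸ = 43046721/65536 reaches it, so n = 8.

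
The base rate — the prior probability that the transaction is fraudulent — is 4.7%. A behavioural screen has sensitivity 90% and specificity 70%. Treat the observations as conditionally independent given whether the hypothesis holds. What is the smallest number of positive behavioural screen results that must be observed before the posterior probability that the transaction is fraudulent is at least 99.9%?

Prior odds = 0.047/0.953 = 47/953.
False-positive rate = 1 − 0.7 = 0.3; likelihood ratio of a positive = 0.9/0.3 = 3.
Target odds: 0.999 ÷ 0.001 = 999.
Require 3ⁿ ≥ 999 ÷ (47/953) = 952047/47.
3⁹ = 19683 falls short of 952047/47 but 3¹⁰ = 59049 reaches it, so n = 10.

10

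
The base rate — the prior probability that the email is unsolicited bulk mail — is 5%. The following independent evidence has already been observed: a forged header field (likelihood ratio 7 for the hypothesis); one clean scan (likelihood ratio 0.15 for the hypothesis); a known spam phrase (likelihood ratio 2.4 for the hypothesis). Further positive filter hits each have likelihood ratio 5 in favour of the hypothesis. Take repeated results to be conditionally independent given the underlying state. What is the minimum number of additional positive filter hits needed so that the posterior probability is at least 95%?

4

Prior odds = 0.05/0.95 = 1/19.
Combined Bayes factor of the evidence already in hand = 7 × 0.15 × 2.4 = 2.52.
Odds after that evidence = (1/19) × 2.52 = 63/475.
Target odds = 0.95/0.05 = 19.
Need 5ⁿ ≥ 19 ÷ (63/475) = 9025/63.
5³ = 125 falls short of 9025/63 but 5⁴ = 625 reaches it, so n = 4.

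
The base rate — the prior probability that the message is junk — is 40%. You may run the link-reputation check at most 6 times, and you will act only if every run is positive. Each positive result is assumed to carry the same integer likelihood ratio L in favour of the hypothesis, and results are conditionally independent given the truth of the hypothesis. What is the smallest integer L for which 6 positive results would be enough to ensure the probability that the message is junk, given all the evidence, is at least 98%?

3

Prior odds = 0.4/0.6 = 2/3.
Target odds = 0.98/0.02 = 49.
Need L⁶ ≥ 49 ÷ (2/3) = 73.5.
2⁶ = 64 < 73.5 ≤ 729 = 3⁶, so L = 3.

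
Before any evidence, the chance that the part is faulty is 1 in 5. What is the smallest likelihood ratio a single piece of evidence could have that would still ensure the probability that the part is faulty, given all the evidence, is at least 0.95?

76

Prior odds = 0.2/0.8 = 0.25.
Target odds = 0.95/0.05 = 19.
Required Bayes factor = 19 ÷ 0.25 = 76.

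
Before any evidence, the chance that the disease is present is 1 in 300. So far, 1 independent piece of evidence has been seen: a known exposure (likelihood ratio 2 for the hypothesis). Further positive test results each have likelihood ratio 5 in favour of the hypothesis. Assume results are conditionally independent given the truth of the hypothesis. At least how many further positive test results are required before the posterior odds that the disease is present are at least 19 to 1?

Prior odds = (1/300)/(299/300) = 1/299.
Bayes factor of the evidence already in hand = 2.
Odds after that evidence = (1/299) × 2 = 2/299.
Target odds = 19.
Need 5ⁿ ≥ 19 ÷ (2/299) = 2840.5.
5⁴ = 625 falls short of 2840.5 but 5⁵ = 3125 reaches it, so n = 5.

5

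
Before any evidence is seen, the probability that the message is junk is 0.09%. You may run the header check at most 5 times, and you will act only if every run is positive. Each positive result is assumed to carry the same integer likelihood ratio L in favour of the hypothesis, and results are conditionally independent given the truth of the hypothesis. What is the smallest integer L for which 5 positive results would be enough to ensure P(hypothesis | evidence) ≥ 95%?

8

Prior odds = 0.0009/0.9991 = 9/9991.
Target odds = 0.95/0.05 = 19.
Need L⁵ ≥ 19 ÷ (9/9991) = 189829/9.
7⁵ = 16807 < 189829/9 ≤ 32768 = 8⁵, so L = 8.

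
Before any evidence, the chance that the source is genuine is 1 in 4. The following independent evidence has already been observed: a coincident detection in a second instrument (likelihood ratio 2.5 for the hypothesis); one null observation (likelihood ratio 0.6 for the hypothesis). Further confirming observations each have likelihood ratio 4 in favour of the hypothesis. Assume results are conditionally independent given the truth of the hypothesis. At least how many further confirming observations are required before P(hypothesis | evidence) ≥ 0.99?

4

Prior odds = 0.25/0.75 = 1/3.
Combined Bayes factor of the evidence already in hand = 2.5 × 0.6 = 1.5.
Odds after that evidence = (1/3) × 1.5 = 0.5.
Target odds = 0.99/0.01 = 99.
Need 4ⁿ ≥ 99 ÷ 0.5 = 198.
4³ = 64 falls short of 198 but 4⁴ = 256 reaches it, so n = 4.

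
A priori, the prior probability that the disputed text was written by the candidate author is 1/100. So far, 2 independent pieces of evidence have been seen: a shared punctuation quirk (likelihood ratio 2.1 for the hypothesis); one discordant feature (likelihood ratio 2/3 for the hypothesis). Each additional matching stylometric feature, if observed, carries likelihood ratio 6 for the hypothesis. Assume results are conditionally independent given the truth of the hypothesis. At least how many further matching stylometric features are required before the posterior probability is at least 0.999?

Prior odds = 0.01/0.99 = 1/99.
Combined Bayes factor of the evidence already in hand = 2.1 × (2/3) = 1.4.
Odds after that evidence = (1/99) × 1.4 = 7/495.
Target odds = 0.999/0.001 = 999.
Need 6ⁿ ≥ 999 ÷ (7/495) = 494505/7.
6⁶ = 46656 falls short of 494505/7 but 6⁷ = 279936 reaches it, so n = 7.

7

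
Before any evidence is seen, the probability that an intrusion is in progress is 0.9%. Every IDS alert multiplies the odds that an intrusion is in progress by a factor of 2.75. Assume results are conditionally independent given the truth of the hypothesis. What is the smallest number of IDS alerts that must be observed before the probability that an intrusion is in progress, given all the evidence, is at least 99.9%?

12

Prior odds: 0.009 ÷ 0.991 = 9/991.
Likelihood ratio per IDS alert = 2.75.
Target posterior odds = 0.999/0.001 = 999.
Require 2.75ⁿ ≥ 999 ÷ (9/991) = 110001.
2.75¹¹ ≈68023.6 falls short of 110001 but 2.75¹² ≈187065 reaches it, so n = 12.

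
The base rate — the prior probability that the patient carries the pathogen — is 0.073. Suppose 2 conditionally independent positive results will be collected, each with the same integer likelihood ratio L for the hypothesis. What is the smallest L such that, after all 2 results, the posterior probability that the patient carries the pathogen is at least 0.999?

Prior odds = 0.073/0.927 = 73/927.
Target odds = 0.999/0.001 = 999.
Need L² ≥ 999 ÷ (73/927) = 926073/73.
112² = 12544 < 926073/73 ≤ 12769 = 113², so L = 113.

113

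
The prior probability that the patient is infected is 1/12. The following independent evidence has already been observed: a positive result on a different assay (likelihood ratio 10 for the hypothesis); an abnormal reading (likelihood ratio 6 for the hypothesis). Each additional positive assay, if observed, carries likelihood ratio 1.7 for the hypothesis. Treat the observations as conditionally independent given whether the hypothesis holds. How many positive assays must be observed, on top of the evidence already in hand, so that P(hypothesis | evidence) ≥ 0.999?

Prior odds = (1/12)/(11/12) = 1/11.
Combined Bayes factor of the evidence already in hand = 10 × 6 = 60.
Odds after that evidence = (1/11) × 60 = 60/11.
Target odds = 0.999/0.001 = 999.
Need 1.7ⁿ ≥ 999 ÷ (60/11) = 183.15.
1.7⁹ ≈118.588 falls short of 183.15 but 1.7¹⁰ ≈201.599 reaches it, so n = 10.

10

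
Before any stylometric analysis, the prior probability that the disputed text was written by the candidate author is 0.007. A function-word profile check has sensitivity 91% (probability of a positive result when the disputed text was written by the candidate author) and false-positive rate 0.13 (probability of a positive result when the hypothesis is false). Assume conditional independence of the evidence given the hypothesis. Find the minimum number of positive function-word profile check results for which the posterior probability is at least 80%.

Prior odds: 0.007 ÷ 0.993 = 7/993.
Likelihood ratio of a positive result = 0.91/0.13 = 7.
Target odds: 0.8 ÷ 0.2 = 4.
Need (7/993) × 7ⁿ ≥ 4, i.e. 7ⁿ ≥ 3972/7.
7³ = 343 falls short of 3972/7 but 7⁴ = 2401 reaches it, so n = 4.

4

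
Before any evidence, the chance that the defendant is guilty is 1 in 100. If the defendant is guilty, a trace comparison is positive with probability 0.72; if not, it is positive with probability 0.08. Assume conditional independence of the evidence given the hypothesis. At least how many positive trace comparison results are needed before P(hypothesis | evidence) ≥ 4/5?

Prior odds: 0.01 ÷ 0.99 = 1/99.
Likelihood ratio of a positive = 0.72/0.08 = 9.
Target odds: 0.8 ÷ 0.2 = 4.
Require 9ⁿ ≥ 4 ÷ (1/99) = 396.
9² = 81 falls short of 396 but 9³ = 729 reaches it, so n = 3.

3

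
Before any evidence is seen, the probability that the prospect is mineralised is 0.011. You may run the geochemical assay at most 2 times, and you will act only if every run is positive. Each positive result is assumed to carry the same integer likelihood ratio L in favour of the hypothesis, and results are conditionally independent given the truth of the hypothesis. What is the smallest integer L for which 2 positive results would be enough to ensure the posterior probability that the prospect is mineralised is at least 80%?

Prior odds = 0.011/0.989 = 11/989.
Target odds = 0.8/0.2 = 4.
Need L² ≥ 4 ÷ (11/989) = 3956/11.
18² = 324 < 3956/11 ≤ 361 = 19², so L = 19.

19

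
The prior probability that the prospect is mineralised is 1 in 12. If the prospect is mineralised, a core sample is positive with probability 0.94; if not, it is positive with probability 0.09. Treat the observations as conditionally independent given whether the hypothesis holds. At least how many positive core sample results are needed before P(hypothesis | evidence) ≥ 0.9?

2

Prior odds: (1/12) ÷ (11/12) = 1/11.
Likelihood ratio of a positive = 0.94/0.09 = 94/9.
Target odds: 0.9 ÷ 0.1 = 9.
Need (1/11) × (94/9)ⁿ ≥ 9, i.e. (94/9)ⁿ ≥ 99.
(94/9)¹ = 94/9 falls short of 99 but (94/9)² = 8836/81 reaches it, so n = 2.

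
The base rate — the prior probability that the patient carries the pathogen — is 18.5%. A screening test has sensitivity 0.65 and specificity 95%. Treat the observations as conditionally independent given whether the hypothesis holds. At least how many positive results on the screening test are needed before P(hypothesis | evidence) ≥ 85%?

Prior odds = 0.185/0.815 = 37/163.
False-positive rate = 1 − 0.95 = 0.05; likelihood ratio of a positive = 0.65/0.05 = 13.
Target odds: 0.85 ÷ 0.15 = 17/3.
Require 13ⁿ ≥ 17/3 ÷ (37/163) = 2771/111.
13¹ = 13 falls short of 2771/111 but 13² = 169 reaches it, so n = 2.

2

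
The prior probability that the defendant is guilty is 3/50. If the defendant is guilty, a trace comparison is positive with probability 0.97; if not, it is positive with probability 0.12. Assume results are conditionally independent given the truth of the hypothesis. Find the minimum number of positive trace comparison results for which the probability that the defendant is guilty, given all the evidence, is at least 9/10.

3

Prior odds: 0.06 ÷ 0.94 = 3/47.
Likelihood ratio of a positive = 0.97/0.12 = 97/12.
Target posterior odds = 0.9/0.1 = 9.
Require (97/12)ⁿ ≥ 9 ÷ (3/47) = 141.
(97/12)² = 9409/144 falls short of 141 but (97/12)³ = 912673/1728 reaches it, so n = 3.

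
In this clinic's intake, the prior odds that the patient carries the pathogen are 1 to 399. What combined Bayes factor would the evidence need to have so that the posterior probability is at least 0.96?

Prior odds = 1/399.
Target odds = 0.96/0.04 = 24.
Required Bayes factor = 24 ÷ (1/399) = 9576.

9576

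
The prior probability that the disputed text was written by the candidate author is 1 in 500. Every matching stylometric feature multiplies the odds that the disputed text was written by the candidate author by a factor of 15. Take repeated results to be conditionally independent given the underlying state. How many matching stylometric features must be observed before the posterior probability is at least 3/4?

Prior odds: 0.002 ÷ 0.998 = 1/499.
Likelihood ratio per matching stylometric feature = 15.
Target posterior odds = 0.75/0.25 = 3.
Require 15ⁿ ≥ 3 ÷ (1/499) = 1497.
15² = 225 falls short of 1497 but 15³ = 3375 reaches it, so n = 3.

3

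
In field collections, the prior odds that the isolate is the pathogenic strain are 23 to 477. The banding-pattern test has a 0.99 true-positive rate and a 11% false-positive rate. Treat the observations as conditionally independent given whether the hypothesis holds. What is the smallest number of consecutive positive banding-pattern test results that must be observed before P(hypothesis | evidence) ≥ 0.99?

4

Prior odds = 23/477.
Likelihood ratio of a positive result = 0.99/0.11 = 9.
Target odds: 0.99 ÷ 0.01 = 99.
Need (23/477) × 9ⁿ ≥ 99, i.e. 9ⁿ ≥ 47223/23.
9³ = 729 falls short of 47223/23 but 9⁴ = 6561 reaches it, so n = 4.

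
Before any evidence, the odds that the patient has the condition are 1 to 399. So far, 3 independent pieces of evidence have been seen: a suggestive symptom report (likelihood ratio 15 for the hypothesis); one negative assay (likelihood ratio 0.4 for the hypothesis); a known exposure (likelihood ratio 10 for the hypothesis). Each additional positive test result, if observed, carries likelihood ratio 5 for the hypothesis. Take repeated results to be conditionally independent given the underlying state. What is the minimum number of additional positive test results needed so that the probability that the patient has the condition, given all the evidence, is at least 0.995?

Prior odds = 1/399.
Combined Bayes factor of the evidence already in hand = 15 × 0.4 × 10 = 60.
Odds after that evidence = (1/399) × 60 = 20/133.
Target odds = 0.995/0.005 = 199.
Need 5ⁿ ≥ 199 ÷ (20/133) = 1323.35.
5⁴ = 625 falls short of 1323.35 but 5⁵ = 3125 reaches it, so n = 5.

5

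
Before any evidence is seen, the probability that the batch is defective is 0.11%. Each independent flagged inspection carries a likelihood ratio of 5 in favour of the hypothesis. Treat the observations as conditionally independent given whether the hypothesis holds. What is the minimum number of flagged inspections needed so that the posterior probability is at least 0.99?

Prior odds: 0.0011 ÷ 0.9989 = 11/9989.
Likelihood ratio per flagged inspection = 5.
Target posterior odds = 0.99/0.01 = 99.
Require 5ⁿ ≥ 99 ÷ (11/9989) = 89901.
5⁷ = 78125 falls short of 89901 but 5⁸ = 390625 reaches it, so n = 8.

8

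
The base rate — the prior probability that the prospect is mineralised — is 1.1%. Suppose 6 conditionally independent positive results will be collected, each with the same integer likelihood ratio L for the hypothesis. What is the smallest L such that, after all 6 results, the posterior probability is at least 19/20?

4

Prior odds = 0.011/0.989 = 11/989.
Target odds = 0.95/0.05 = 19.
Need L⁶ ≥ 19 ÷ (11/989) = 18791/11.
3⁶ = 729 < 18791/11 ≤ 4096 = 4⁶, so L = 4.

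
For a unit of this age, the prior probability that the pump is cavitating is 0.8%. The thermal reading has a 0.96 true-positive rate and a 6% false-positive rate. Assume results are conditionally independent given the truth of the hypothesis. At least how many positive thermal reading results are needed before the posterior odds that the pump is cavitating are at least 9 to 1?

3

Prior odds: 0.008 ÷ 0.992 = 1/124.
Likelihood ratio of a positive result = 0.96/0.06 = 16.
Target odds = 9.
Need (1/124) × 16ⁿ ≥ 9, i.e. 16ⁿ ≥ 1116.
16² = 256 falls short of 1116 but 16³ = 4096 reaches it, so n = 3.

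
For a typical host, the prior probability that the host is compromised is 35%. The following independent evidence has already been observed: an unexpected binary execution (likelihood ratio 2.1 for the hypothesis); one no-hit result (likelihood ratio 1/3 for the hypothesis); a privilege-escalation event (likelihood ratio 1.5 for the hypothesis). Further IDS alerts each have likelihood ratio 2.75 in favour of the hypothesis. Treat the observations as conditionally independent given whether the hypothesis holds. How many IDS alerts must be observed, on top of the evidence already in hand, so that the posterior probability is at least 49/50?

Prior odds = 0.35/0.65 = 7/13.
Combined Bayes factor of the evidence already in hand = 2.1 × (1/3) × 1.5 = 1.05.
Odds after that evidence = (7/13) × 1.05 = 147/260.
Target odds = 0.98/0.02 = 49.
Need 2.75ⁿ ≥ 49 ÷ (147/260) = 260/3.
2.75⁴ = 57.19140625 falls short of 260/3 but 2.75⁵ = 161051/1024 reaches it, so n = 5.

5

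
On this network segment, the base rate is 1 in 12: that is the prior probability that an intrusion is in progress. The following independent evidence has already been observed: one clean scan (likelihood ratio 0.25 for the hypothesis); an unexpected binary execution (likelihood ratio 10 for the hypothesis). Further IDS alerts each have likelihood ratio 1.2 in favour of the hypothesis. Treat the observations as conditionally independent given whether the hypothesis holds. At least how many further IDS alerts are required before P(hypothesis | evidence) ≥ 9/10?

21

Prior odds = (1/12)/(11/12) = 1/11.
Combined Bayes factor of the evidence already in hand = 0.25 × 10 = 2.5.
Odds after that evidence = (1/11) × 2.5 = 5/22.
Target odds = 0.9/0.1 = 9.
Need 1.2ⁿ ≥ 9 ÷ (5/22) = 39.6.
1.2²⁰ ≈38.3376 falls short of 39.6 but 1.2²¹ ≈46.0051 reaches it, so n = 21.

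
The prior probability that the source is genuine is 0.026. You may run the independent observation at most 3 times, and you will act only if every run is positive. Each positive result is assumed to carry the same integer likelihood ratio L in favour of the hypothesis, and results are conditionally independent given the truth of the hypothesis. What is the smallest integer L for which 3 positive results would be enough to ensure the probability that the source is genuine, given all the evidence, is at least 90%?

Prior odds = 0.026/0.974 = 13/487.
Target odds = 0.9/0.1 = 9.
Need L³ ≥ 9 ÷ (13/487) = 4383/13.
6³ = 216 < 4383/13 ≤ 343 = 7³, so L = 7.

7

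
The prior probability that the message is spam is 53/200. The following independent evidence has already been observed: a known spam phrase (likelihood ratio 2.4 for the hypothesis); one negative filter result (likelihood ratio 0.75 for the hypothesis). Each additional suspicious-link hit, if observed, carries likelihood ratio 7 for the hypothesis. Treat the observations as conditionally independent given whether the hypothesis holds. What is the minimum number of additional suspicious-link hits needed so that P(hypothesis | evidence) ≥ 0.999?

4

Prior odds = 0.265/0.735 = 53/147.
Combined Bayes factor of the evidence already in hand = 2.4 × 0.75 = 1.8.
Odds after that evidence = (53/147) × 1.8 = 159/245.
Target odds = 0.999/0.001 = 999.
Need 7ⁿ ≥ 999 ÷ (159/245) = 81585/53.
7³ = 343 falls short of 81585/53 but 7⁴ = 2401 reaches it, so n = 4.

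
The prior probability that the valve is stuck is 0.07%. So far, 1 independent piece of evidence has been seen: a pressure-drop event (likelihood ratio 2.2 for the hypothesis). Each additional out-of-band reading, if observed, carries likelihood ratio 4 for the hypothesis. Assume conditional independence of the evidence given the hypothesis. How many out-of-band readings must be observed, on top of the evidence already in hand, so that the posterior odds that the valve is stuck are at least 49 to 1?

8

Prior odds = 0.0007/0.9993 = 7/9993.
Bayes factor of the evidence already in hand = 2.2.
Odds after that evidence = (7/9993) × 2.2 = 77/49965.
Target odds = 49.
Need 4ⁿ ≥ 49 ÷ (77/49965) = 349755/11.
4⁷ = 16384 falls short of 349755/11 but 4⁸ = 65536 reaches it, so n = 8.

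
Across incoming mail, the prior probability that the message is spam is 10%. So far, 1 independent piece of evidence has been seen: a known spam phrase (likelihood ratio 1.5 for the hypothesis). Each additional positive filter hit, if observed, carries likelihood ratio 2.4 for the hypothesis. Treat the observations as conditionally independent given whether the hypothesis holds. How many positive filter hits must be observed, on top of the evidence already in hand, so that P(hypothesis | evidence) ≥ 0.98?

Prior odds = 0.1/0.9 = 1/9.
Bayes factor of the evidence already in hand = 1.5.
Odds after that evidence = (1/9) × 1.5 = 1/6.
Target odds = 0.98/0.02 = 49.
Need 2.4ⁿ ≥ 49 ÷ (1/6) = 294.
2.4⁶ = 2985984/15625 falls short of 294 but 2.4⁷ = 35831808/78125 reaches it, so n = 7.

7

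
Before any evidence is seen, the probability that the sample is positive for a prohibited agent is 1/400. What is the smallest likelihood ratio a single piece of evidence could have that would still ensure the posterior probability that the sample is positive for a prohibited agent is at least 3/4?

Prior odds = 0.0025/0.9975 = 1/399.
Target odds = 0.75/0.25 = 3.
Required Bayes factor = 3 ÷ (1/399) = 1197.

1197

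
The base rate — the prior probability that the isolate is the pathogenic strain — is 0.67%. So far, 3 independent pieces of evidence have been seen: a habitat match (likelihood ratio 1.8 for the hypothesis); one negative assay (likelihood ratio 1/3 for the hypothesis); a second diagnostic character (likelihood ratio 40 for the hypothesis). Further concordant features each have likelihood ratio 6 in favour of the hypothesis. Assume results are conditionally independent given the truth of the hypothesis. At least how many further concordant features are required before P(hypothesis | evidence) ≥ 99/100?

4

Prior odds = 0.0067/0.9933 = 67/9933.
Combined Bayes factor of the evidence already in hand = 1.8 × (1/3) × 40 = 24.
Odds after that evidence = (67/9933) × 24 = 536/3311.
Target odds = 0.99/0.01 = 99.
Need 6ⁿ ≥ 99 ÷ (536/3311) = 327789/536.
6³ = 216 falls short of 327789/536 but 6⁴ = 1296 reaches it, so n = 4.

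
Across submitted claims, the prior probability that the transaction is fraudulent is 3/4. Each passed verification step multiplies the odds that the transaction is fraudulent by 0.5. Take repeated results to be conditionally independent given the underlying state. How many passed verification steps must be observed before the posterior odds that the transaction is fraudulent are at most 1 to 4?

Prior odds: 0.75 ÷ 0.25 = 3.
Likelihood ratio per passed verification step = 0.5.
Target odds = 0.25.
Need 3 × 0.5ⁿ ≤ 0.25, i.e. 0.5ⁿ ≤ 1/12.
0.5³ = 0.125 is still above 1/12 but 0.5⁴ = 0.0625 is at or below it, so n = 4.

4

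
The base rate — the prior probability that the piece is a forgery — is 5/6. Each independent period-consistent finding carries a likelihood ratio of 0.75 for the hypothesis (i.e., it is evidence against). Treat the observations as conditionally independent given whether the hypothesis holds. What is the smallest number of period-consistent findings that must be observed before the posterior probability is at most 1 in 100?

22

Prior odds: (5/6) ÷ (1/6) = 5.
Likelihood ratio per period-consistent finding = 0.75.
Target odds: 0.01 ÷ 0.99 = 1/99.
Need 5 × 0.75ⁿ ≤ 1/99, i.e. 0.75ⁿ ≤ 1/495.
0.75²¹ ≈0.00237841 is still above 1/495 but 0.75²² ≈0.00178381 is at or below it, so n = 22.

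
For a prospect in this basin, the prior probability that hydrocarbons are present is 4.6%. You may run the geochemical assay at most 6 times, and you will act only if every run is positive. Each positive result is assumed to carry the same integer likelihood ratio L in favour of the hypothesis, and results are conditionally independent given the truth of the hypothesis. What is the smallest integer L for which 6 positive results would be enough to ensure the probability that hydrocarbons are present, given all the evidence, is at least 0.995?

Prior odds = 0.046/0.954 = 23/477.
Target odds = 0.995/0.005 = 199.
Need L⁶ ≥ 199 ÷ (23/477) = 94923/23.
4⁶ = 4096 < 94923/23 ≤ 15625 = 5⁶, so L = 5.

5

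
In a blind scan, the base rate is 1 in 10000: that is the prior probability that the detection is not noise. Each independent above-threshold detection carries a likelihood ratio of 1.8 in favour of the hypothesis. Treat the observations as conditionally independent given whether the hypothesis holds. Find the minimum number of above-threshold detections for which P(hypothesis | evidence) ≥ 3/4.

18

Prior odds: 0.0001 ÷ 0.9999 = 1/9999.
Likelihood ratio per above-threshold detection = 1.8.
Target odds: 0.75 ÷ 0.25 = 3.
Require 1.8ⁿ ≥ 3 ÷ (1/9999) = 29997.
1.8¹⁷ ≈21859.1 falls short of 29997 but 1.8¹⁸ ≈39346.4 reaches it, so n = 18.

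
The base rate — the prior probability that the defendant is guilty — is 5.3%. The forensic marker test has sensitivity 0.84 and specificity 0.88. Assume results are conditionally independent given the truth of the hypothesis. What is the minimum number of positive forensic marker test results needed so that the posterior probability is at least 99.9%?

6

Prior odds = 0.053/0.947 = 53/947.
False-positive rate = 1 − 0.88 = 0.12; likelihood ratio of a positive = 0.84/0.12 = 7.
Target posterior odds = 0.999/0.001 = 999.
Require 7ⁿ ≥ 999 ÷ (53/947) = 946053/53.
7⁵ = 16807 falls short of 946053/53 but 7⁶ = 117649 reaches it, so n = 6.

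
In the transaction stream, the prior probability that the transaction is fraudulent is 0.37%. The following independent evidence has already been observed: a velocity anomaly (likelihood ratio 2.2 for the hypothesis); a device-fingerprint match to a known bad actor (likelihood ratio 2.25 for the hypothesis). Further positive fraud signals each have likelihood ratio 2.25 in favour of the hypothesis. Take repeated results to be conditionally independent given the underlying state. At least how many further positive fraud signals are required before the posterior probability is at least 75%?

Prior odds = 0.0037/0.9963 = 37/9963.
Combined Bayes factor of the evidence already in hand = 2.2 × 2.25 = 4.95.
Odds after that evidence = (37/9963) × 4.95 = 407/22140.
Target odds = 0.75/0.25 = 3.
Need 2.25ⁿ ≥ 3 ÷ (407/22140) = 66420/407.
2.25⁶ = 531441/4096 falls short of 66420/407 but 2.25⁷ = 4782969/16384 reaches it, so n = 7.

7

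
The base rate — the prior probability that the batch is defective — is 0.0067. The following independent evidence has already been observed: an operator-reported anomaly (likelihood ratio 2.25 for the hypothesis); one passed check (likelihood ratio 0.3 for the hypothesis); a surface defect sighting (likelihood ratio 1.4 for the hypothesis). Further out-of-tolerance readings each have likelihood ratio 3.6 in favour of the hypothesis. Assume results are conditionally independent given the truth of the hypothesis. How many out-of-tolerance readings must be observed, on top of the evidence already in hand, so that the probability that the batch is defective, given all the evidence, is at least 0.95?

7

Prior odds = 0.0067/0.9933 = 67/9933.
Combined Bayes factor of the evidence already in hand = 2.25 × 0.3 × 1.4 = 0.945.
Odds after that evidence = (67/9933) × 0.945 = 603/94600.
Target odds = 0.95/0.05 = 19.
Need 3.6ⁿ ≥ 19 ÷ (603/94600) = 1797400/603.
3.6⁶ = 34012224/15625 falls short of 1797400/603 but 3.6⁷ = 612220032/78125 reaches it, so n = 7.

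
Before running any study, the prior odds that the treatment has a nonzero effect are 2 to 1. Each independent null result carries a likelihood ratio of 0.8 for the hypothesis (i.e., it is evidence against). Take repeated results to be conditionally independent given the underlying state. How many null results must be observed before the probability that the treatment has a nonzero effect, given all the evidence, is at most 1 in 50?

Prior odds = 2.
Likelihood ratio per null result = 0.8.
Target posterior odds = 0.02/0.98 = 1/49.
Need 2 × 0.8ⁿ ≤ 1/49, i.e. 0.8ⁿ ≤ 1/98.
0.8²⁰ ≈0.0115292 is still above 1/98 but 0.8²¹ ≈0.00922337 is at or below it, so n = 21.

21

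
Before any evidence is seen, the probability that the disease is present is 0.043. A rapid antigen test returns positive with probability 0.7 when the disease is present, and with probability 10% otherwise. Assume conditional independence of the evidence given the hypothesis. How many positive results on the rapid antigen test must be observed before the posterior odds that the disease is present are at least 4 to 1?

Prior odds = 0.043/0.957 = 43/957.
Likelihood ratio of a positive result = 0.7/0.1 = 7.
Target odds = 4.
Require 7ⁿ ≥ 4 ÷ (43/957) = 3828/43.
7² = 49 falls short of 3828/43 but 7³ = 343 reaches it, so n = 3.

3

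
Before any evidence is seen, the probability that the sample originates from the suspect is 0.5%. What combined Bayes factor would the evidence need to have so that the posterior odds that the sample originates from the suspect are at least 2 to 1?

398

Prior odds = 0.005/0.995 = 1/199.
Target odds = 2.
Required Bayes factor = 2 ÷ (1/199) = 398.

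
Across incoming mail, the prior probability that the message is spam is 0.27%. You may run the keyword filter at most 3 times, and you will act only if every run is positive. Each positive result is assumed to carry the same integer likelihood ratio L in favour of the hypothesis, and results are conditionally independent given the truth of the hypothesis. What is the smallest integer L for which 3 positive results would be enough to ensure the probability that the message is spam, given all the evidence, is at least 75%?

11

Prior odds = 0.0027/0.9973 = 27/9973.
Target odds = 0.75/0.25 = 3.
Need L³ ≥ 3 ÷ (27/9973) = 9973/9.
10³ = 1000 < 9973/9 ≤ 1331 = 11³, so L = 11.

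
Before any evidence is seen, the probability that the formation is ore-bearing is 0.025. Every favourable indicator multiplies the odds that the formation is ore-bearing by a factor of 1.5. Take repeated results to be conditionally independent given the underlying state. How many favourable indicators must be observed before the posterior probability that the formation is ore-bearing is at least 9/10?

15

Prior odds = 0.025/0.975 = 1/39.
Likelihood ratio per favourable indicator = 1.5.
Target posterior odds = 0.9/0.1 = 9.
Require 1.5ⁿ ≥ 9 ÷ (1/39) = 351.
1.5¹⁴ = 4782969/16384 falls short of 351 but 1.5¹⁵ = 14348907/32768 reaches it, so n = 15.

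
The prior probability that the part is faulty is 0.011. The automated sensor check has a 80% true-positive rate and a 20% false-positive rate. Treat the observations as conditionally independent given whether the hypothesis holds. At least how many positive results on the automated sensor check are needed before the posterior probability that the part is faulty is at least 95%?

Prior odds = 0.011/0.989 = 11/989.
Likelihood ratio of a positive result = 0.8/0.2 = 4.
Target posterior odds = 0.95/0.05 = 19.
Require 4ⁿ ≥ 19 ÷ (11/989) = 18791/11.
4⁵ = 1024 falls short of 18791/11 but 4⁶ = 4096 reaches it, so n = 6.

6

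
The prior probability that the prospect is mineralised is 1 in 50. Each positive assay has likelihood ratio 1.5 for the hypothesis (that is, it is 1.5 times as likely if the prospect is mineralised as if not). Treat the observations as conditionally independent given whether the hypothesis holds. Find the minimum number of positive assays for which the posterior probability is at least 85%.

Prior odds: 0.02 ÷ 0.98 = 1/49.
Likelihood ratio per positive assay = 1.5.
Target odds: 0.85 ÷ 0.15 = 17/3.
Need (1/49) × 1.5ⁿ ≥ 17/3, i.e. 1.5ⁿ ≥ 833/3.
1.5¹³ = 1594323/8192 falls short of 833/3 but 1.5¹⁴ = 4782969/16384 reaches it, so n = 14.

14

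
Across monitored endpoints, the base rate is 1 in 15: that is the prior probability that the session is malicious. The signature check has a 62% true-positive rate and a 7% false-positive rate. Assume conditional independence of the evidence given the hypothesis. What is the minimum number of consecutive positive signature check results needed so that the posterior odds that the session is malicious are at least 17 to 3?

3

Prior odds = (1/15)/(14/15) = 1/14.
Likelihood ratio of a positive result = 0.62/0.07 = 62/7.
Target odds = 17/3.
Need (1/14) × (62/7)ⁿ ≥ 17/3, i.e. (62/7)ⁿ ≥ 238/3.
(62/7)² = 3844/49 falls short of 238/3 but (62/7)³ = 238328/343 reaches it, so n = 3.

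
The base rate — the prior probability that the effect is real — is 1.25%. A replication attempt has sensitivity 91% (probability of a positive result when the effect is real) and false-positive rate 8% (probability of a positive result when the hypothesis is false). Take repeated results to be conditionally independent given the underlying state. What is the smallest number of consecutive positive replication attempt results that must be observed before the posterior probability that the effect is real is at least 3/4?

3

Prior odds = 0.0125/0.9875 = 1/79.
Likelihood ratio of a positive result = 0.91/0.08 = 11.375.
Target odds: 0.75 ÷ 0.25 = 3.
Need (1/79) × 11.375ⁿ ≥ 3, i.e. 11.375ⁿ ≥ 237.
11.375² = 129.390625 falls short of 237 but 11.375³ = 753571/512 reaches it, so n = 3.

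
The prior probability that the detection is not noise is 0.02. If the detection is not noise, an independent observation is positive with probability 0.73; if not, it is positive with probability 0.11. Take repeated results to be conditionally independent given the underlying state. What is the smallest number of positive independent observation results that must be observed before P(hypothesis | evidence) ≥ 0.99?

5

Prior odds: 0.02 ÷ 0.98 = 1/49.
Likelihood ratio of a positive = 0.73/0.11 = 73/11.
Target odds: 0.99 ÷ 0.01 = 99.
Require (73/11)ⁿ ≥ 99 ÷ (1/49) = 4851.
(73/11)⁴ = 28398241/14641 falls short of 4851 but (73/11)⁵ ≈12872.1 reaches it, so n = 5.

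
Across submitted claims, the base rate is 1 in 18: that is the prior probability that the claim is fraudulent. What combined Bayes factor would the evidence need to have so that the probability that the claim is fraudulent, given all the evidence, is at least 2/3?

34

Prior odds = (1/18)/(17/18) = 1/17.
Target odds = (2/3)/(1/3) = 2.
Required Bayes factor = 2 ÷ (1/17) = 34.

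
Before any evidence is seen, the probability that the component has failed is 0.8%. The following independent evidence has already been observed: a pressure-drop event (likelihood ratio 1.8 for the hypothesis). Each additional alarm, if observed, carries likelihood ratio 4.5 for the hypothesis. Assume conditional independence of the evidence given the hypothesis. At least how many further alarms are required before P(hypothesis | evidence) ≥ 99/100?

6

Prior odds = 0.008/0.992 = 1/124.
Bayes factor of the evidence already in hand = 1.8.
Odds after that evidence = (1/124) × 1.8 = 9/620.
Target odds = 0.99/0.01 = 99.
Need 4.5ⁿ ≥ 99 ÷ (9/620) = 6820.
4.5⁵ = 1845.28125 falls short of 6820 but 4.5⁶ = 8303.765625 reaches it, so n = 6.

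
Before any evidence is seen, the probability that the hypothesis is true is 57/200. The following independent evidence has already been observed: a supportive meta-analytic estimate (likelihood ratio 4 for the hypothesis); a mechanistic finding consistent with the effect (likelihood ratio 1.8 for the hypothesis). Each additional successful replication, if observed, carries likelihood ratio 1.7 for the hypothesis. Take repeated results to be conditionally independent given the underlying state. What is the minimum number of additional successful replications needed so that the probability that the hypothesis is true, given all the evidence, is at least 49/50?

6

Prior odds = 0.285/0.715 = 57/143.
Combined Bayes factor of the evidence already in hand = 4 × 1.8 = 7.2.
Odds after that evidence = (57/143) × 7.2 = 2052/715.
Target odds = 0.98/0.02 = 49.
Need 1.7ⁿ ≥ 49 ÷ (2052/715) = 35035/2052.
1.7⁵ = 1419857/100000 falls short of 35035/2052 but 1.7⁶ = 24137569/1000000 reaches it, so n = 6.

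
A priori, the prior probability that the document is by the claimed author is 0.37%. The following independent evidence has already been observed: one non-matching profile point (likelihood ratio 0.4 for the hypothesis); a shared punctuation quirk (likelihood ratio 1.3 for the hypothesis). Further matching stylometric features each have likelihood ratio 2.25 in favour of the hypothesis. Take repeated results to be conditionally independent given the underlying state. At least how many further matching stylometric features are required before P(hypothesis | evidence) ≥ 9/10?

11

Prior odds = 0.0037/0.9963 = 37/9963.
Combined Bayes factor of the evidence already in hand = 0.4 × 1.3 = 0.52.
Odds after that evidence = (37/9963) × 0.52 = 481/249075.
Target odds = 0.9/0.1 = 9.
Need 2.25ⁿ ≥ 9 ÷ (481/249075) = 2241675/481.
2.25¹⁰ ≈3325.26 falls short of 2241675/481 but 2.25¹¹ ≈7481.83 reaches it, so n = 11.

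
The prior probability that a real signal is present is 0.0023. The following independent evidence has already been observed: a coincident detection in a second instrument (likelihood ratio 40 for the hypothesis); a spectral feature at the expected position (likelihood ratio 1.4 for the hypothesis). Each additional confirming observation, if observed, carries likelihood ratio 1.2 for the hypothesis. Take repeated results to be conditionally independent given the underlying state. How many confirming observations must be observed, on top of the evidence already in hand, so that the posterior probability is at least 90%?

24

Prior odds = 0.0023/0.9977 = 23/9977.
Combined Bayes factor of the evidence already in hand = 40 × 1.4 = 56.
Odds after that evidence = (23/9977) × 56 = 1288/9977.
Target odds = 0.9/0.1 = 9.
Need 1.2ⁿ ≥ 9 ÷ (1288/9977) = 89793/1288.
1.2²³ ≈66.2474 falls short of 89793/1288 but 1.2²⁴ ≈79.4968 reaches it, so n = 24.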